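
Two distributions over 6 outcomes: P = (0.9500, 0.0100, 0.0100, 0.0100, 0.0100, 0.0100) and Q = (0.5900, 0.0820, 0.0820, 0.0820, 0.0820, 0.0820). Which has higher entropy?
Q

P is highly concentrated on one outcome (95%), making it nearly deterministic. Q spreads its mass more evenly (max 59%). The more spread-out distribution has higher entropy: H(P) ≈ 0.402 bits, H(Q) ≈ 1.928 bits.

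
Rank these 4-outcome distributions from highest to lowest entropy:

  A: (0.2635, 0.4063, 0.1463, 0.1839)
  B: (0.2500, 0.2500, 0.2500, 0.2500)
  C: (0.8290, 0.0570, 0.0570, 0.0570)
B > A > C

Key insight: Entropy is maximized by uniform distributions and minimized by concentrated distributions.

- Uniform distributions have maximum entropy log₂(4) = 2.0000 bits
- The more "peaked" or concentrated a distribution, the lower its entropy

Entropies:
  H(A) = 1.8899 bits
  H(B) = 2.0000 bits
  H(C) = 0.9310 bits

Ranking: B > A > C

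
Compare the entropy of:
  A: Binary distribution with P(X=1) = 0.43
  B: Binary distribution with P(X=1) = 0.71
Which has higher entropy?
A

For binary distributions, entropy is maximized at p=0.5 and decreases as p moves toward 0 or 1.

H(A) = H(0.43) = 0.9858 bits
H(B) = H(0.71) = 0.8687 bits

Distribution A (p=0.43) is closer to uniform (p=0.5), so it has higher entropy.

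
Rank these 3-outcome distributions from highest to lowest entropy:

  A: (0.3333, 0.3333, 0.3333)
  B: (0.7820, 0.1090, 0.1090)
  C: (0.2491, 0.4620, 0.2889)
A > C > B

Key insight: Entropy is maximized by uniform distributions and minimized by concentrated distributions.

- Uniform distributions have maximum entropy log₂(3) = 1.5850 bits
- The more "peaked" or concentrated a distribution, the lower its entropy

Entropies:
  H(A) = 1.5850 bits
  H(B) = 0.9745 bits
  H(C) = 1.5317 bits

Ranking: A > C > B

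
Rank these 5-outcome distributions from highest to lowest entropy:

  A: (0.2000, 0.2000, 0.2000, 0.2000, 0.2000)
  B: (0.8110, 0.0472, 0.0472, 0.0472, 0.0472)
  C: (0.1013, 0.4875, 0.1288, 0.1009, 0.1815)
A > C > B

Key insight: Entropy is maximized by uniform distributions and minimized by concentrated distributions.

- Uniform distributions have maximum entropy log₂(5) = 2.3219 bits
- The more "peaked" or concentrated a distribution, the lower its entropy

Entropies:
  H(A) = 2.3219 bits
  H(B) = 1.0774 bits
  H(C) = 2.0015 bits

Ranking: A > C > B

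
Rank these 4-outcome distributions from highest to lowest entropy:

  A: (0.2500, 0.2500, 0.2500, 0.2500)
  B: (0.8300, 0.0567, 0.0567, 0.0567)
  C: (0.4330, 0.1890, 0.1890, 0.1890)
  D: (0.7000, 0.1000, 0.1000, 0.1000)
A > C > D > B

Key insight: Entropy is maximized by uniform distributions and minimized by concentrated distributions.

Entropies:
  H(A) = 2.0000 bits
  H(B) = 0.9271 bits
  H(C) = 1.8857 bits
  H(D) = 1.3568 bits

Ranking: A > C > D > B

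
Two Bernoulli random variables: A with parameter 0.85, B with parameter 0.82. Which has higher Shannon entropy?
B

For binary distributions, entropy is maximized at p=0.5 and decreases as p moves toward 0 or 1.

H(A) = H(0.85) = 0.6098 bits
H(B) = H(0.82) = 0.6801 bits

Distribution B (p=0.82) is closer to uniform (p=0.5), so it has higher entropy.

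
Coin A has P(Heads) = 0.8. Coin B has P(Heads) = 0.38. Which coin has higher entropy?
B

For binary distributions, entropy is maximized at p=0.5 and decreases as p moves toward 0 or 1.

H(A) = H(0.8) = 0.7219 bits
H(B) = H(0.38) = 0.9580 bits

Distribution B (p=0.38) is closer to uniform (p=0.5), so it has higher entropy.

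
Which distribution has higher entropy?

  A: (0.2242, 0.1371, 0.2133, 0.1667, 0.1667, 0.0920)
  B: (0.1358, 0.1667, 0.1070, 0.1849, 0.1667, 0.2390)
B

Both distributions are close to uniform, making this a harder comparison.

H(A) = 2.5305 bits
H(B) = 2.5415 bits

The distribution closer to uniform has higher entropy.
Answer: B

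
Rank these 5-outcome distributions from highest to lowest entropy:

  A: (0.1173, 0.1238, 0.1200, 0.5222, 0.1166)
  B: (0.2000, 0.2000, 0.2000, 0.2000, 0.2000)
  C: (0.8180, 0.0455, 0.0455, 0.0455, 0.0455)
B > A > C

Key insight: Entropy is maximized by uniform distributions and minimized by concentrated distributions.

- Uniform distributions have maximum entropy log₂(5) = 2.3219 bits
- The more "peaked" or concentrated a distribution, the lower its entropy

Entropies:
  H(A) = 1.9539 bits
  H(B) = 2.3219 bits
  H(C) = 1.0484 bits

Ranking: B > A > C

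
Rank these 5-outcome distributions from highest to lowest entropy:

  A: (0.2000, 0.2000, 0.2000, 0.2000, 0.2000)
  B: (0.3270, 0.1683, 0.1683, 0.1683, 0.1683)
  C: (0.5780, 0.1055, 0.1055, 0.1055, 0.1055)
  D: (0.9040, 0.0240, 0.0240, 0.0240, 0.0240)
A > B > C > D

Key insight: Entropy is maximized by uniform distributions and minimized by concentrated distributions.

Entropies:
  H(A) = 2.3219 bits
  H(B) = 2.2578 bits
  H(C) = 1.8264 bits
  H(D) = 0.6482 bits

Ranking: A > B > C > D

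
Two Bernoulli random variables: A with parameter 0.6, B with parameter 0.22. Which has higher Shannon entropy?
A

For binary distributions, entropy is maximized at p=0.5 and decreases as p moves toward 0 or 1.

H(A) = H(0.6) = 0.9710 bits
H(B) = H(0.22) = 0.7602 bits

Distribution A (p=0.6) is closer to uniform (p=0.5), so it has higher entropy.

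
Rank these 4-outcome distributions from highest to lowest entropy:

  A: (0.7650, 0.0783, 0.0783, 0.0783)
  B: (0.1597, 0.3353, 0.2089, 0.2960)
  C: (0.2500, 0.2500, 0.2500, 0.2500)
C > B > A

Key insight: Entropy is maximized by uniform distributions and minimized by concentrated distributions.

- Uniform distributions have maximum entropy log₂(4) = 2.0000 bits
- The more "peaked" or concentrated a distribution, the lower its entropy

Entropies:
  H(A) = 1.1591 bits
  H(B) = 1.9431 bits
  H(C) = 2.0000 bits

Ranking: C > B > A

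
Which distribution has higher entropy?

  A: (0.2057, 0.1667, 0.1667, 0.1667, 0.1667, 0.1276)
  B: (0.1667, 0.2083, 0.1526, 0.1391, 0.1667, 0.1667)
B

Both distributions are close to uniform, making this a harder comparison.

H(A) = 2.5716 bits
H(B) = 2.5737 bits

The distribution closer to uniform has higher entropy.
Answer: B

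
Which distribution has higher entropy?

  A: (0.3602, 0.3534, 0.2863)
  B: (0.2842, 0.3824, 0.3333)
A

Both distributions are close to uniform, making this a harder comparison.

H(A) = 1.5776 bits
H(B) = 1.5745 bits

The distribution closer to uniform has higher entropy.
Answer: A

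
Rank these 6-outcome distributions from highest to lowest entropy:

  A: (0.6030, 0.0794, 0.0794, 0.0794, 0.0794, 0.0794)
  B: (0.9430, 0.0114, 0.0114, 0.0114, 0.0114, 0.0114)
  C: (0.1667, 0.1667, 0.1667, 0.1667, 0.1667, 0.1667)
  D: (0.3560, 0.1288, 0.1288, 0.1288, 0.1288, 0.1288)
C > D > A > B

Key insight: Entropy is maximized by uniform distributions and minimized by concentrated distributions.

Entropies:
  H(A) = 1.8910 bits
  H(B) = 0.4478 bits
  H(C) = 2.5850 bits
  H(D) = 2.4346 bits

Ranking: C > D > A > B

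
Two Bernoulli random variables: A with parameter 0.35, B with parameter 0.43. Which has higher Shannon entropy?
B

For binary distributions, entropy is maximized at p=0.5 and decreases as p moves toward 0 or 1.

H(A) = H(0.35) = 0.9341 bits
H(B) = H(0.43) = 0.9858 bits

Distribution B (p=0.43) is closer to uniform (p=0.5), so it has higher entropy.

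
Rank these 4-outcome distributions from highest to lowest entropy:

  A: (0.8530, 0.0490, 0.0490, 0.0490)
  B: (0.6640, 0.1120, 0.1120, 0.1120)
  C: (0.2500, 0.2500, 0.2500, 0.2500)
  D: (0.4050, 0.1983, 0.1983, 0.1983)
C > D > B > A

Key insight: Entropy is maximized by uniform distributions and minimized by concentrated distributions.

Entropies:
  H(A) = 0.8353 bits
  H(B) = 1.4535 bits
  H(C) = 2.0000 bits
  H(D) = 1.9169 bits

Ranking: C > D > B > A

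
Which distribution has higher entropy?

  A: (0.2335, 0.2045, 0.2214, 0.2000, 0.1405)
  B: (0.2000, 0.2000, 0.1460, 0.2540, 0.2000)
A

Both distributions are close to uniform, making this a harder comparison.

H(A) = 2.3022 bits
H(B) = 2.3007 bits

The distribution closer to uniform has higher entropy.
Answer: A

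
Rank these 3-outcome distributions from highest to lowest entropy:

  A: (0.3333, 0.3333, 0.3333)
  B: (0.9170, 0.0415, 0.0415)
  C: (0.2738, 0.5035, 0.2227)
A > C > B

Key insight: Entropy is maximized by uniform distributions and minimized by concentrated distributions.

- Uniform distributions have maximum entropy log₂(3) = 1.5850 bits
- The more "peaked" or concentrated a distribution, the lower its entropy

Entropies:
  H(A) = 1.5850 bits
  H(B) = 0.4957 bits
  H(C) = 1.4927 bits

Ranking: A > C > B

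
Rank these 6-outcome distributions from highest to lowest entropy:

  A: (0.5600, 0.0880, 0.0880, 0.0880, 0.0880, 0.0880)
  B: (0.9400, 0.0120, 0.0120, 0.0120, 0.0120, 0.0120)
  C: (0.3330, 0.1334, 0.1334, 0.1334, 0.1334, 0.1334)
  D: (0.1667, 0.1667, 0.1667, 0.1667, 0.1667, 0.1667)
D > C > A > B

Key insight: Entropy is maximized by uniform distributions and minimized by concentrated distributions.

Entropies:
  H(A) = 2.0112 bits
  H(B) = 0.4668 bits
  H(C) = 2.4667 bits
  H(D) = 2.5850 bits

Ranking: D > C > A > B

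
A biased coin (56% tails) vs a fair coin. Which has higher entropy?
Fair coin

The fair coin is uniform (p=0.5), maximizing binary entropy at 1 bit. The biased coin has H(0.56) ≈ 0.990 bits — its outcome is more predictable, so its entropy is lower.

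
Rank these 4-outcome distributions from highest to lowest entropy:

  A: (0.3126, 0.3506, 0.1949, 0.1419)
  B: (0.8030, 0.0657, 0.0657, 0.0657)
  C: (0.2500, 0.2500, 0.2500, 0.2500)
C > A > B

Key insight: Entropy is maximized by uniform distributions and minimized by concentrated distributions.

- Uniform distributions have maximum entropy log₂(4) = 2.0000 bits
- The more "peaked" or concentrated a distribution, the lower its entropy

Entropies:
  H(A) = 1.9141 bits
  H(B) = 1.0281 bits
  H(C) = 2.0000 bits

Ranking: C > A > B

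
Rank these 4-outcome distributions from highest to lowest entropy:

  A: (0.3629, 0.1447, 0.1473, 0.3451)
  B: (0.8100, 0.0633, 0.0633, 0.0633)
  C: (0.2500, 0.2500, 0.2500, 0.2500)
C > A > B

Key insight: Entropy is maximized by uniform distributions and minimized by concentrated distributions.

- Uniform distributions have maximum entropy log₂(4) = 2.0000 bits
- The more "peaked" or concentrated a distribution, the lower its entropy

Entropies:
  H(A) = 1.8709 bits
  H(B) = 1.0026 bits
  H(C) = 2.0000 bits

Ranking: C > A > B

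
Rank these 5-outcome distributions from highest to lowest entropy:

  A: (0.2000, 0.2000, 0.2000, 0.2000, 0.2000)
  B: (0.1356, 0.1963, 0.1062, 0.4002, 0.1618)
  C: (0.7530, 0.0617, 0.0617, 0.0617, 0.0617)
A > B > C

Key insight: Entropy is maximized by uniform distributions and minimized by concentrated distributions.

- Uniform distributions have maximum entropy log₂(5) = 2.3219 bits
- The more "peaked" or concentrated a distribution, the lower its entropy

Entropies:
  H(A) = 2.3219 bits
  H(B) = 2.1494 bits
  H(C) = 1.3005 bits

Ranking: A > B > C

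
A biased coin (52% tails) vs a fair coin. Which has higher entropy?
Fair coin

The fair coin is uniform (p=0.5), maximizing binary entropy at 1 bit. The biased coin has H(0.52) ≈ 0.999 bits — its outcome is more predictable, so its entropy is lower.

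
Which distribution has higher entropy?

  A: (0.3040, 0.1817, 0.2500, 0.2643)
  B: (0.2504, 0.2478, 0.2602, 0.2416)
B

Both distributions are close to uniform, making this a harder comparison.

H(A) = 1.9767 bits
H(B) = 1.9995 bits

The distribution closer to uniform has higher entropy.
Answer: B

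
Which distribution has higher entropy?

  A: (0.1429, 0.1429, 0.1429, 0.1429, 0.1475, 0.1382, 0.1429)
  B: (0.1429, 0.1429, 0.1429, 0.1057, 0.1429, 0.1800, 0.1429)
A

Both distributions are close to uniform, making this a harder comparison.

H(A) = 2.8071 bits
H(B) = 2.7932 bits

The distribution closer to uniform has higher entropy.
Answer: A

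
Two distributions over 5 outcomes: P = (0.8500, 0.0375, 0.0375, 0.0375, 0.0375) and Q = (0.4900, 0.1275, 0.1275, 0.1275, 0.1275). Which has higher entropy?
Q

P is highly concentrated on one outcome (85%), making it nearly deterministic. Q spreads its mass more evenly (max 49%). The more spread-out distribution has higher entropy: H(P) ≈ 0.910 bits, H(Q) ≈ 2.020 bits.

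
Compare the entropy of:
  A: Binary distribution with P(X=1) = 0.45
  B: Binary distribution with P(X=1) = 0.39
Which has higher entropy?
A

For binary distributions, entropy is maximized at p=0.5 and decreases as p moves toward 0 or 1.

H(A) = H(0.45) = 0.9928 bits
H(B) = H(0.39) = 0.9648 bits

Distribution A (p=0.45) is closer to uniform (p=0.5), so it has higher entropy.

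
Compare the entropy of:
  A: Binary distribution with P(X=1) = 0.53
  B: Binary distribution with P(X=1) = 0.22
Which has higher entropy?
A

For binary distributions, entropy is maximized at p=0.5 and decreases as p moves toward 0 or 1.

H(A) = H(0.53) = 0.9974 bits
H(B) = H(0.22) = 0.7602 bits

Distribution A (p=0.53) is closer to uniform (p=0.5), so it has higher entropy.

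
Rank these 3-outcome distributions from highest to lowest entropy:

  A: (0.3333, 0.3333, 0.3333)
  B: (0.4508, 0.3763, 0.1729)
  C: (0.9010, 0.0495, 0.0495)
A > B > C

Key insight: Entropy is maximized by uniform distributions and minimized by concentrated distributions.

- Uniform distributions have maximum entropy log₂(3) = 1.5850 bits
- The more "peaked" or concentrated a distribution, the lower its entropy

Entropies:
  H(A) = 1.5850 bits
  H(B) = 1.4865 bits
  H(C) = 0.5648 bits

Ranking: A > B > C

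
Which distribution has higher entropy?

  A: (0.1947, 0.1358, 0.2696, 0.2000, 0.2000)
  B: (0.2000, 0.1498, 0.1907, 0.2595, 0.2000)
B

Both distributions are close to uniform, making this a harder comparison.

H(A) = 2.2893 bits
H(B) = 2.3000 bits

The distribution closer to uniform has higher entropy.
Answer: B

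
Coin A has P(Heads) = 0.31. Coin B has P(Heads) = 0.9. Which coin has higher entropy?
A

For binary distributions, entropy is maximized at p=0.5 and decreases as p moves toward 0 or 1.

H(A) = H(0.31) = 0.8932 bits
H(B) = H(0.9) = 0.4690 bits

Distribution A (p=0.31) is closer to uniform (p=0.5), so it has higher entropy.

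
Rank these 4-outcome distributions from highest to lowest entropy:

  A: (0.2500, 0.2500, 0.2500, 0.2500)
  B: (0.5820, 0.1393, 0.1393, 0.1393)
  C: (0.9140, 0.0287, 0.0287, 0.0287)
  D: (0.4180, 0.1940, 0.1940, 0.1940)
A > D > B > C

Key insight: Entropy is maximized by uniform distributions and minimized by concentrated distributions.

Entropies:
  H(A) = 2.0000 bits
  H(B) = 1.6430 bits
  H(C) = 0.5593 bits
  H(D) = 1.9030 bits

Ranking: A > D > B > C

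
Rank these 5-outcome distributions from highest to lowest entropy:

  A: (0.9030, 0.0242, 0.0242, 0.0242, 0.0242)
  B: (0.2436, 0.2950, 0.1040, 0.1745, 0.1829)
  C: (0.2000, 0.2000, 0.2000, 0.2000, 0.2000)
C > B > A

Key insight: Entropy is maximized by uniform distributions and minimized by concentrated distributions.

- Uniform distributions have maximum entropy log₂(5) = 2.3219 bits
- The more "peaked" or concentrated a distribution, the lower its entropy

Entropies:
  H(A) = 0.6534 bits
  H(B) = 2.2433 bits
  H(C) = 2.3219 bits

Ranking: C > B > A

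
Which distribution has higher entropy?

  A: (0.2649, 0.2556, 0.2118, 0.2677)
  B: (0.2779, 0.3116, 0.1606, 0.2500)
A

Both distributions are close to uniform, making this a harder comparison.

H(A) = 1.9940 bits
H(B) = 1.9612 bits

The distribution closer to uniform has higher entropy.
Answer: A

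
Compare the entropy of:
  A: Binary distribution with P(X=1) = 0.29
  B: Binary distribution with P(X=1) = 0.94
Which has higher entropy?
A

For binary distributions, entropy is maximized at p=0.5 and decreases as p moves toward 0 or 1.

H(A) = H(0.29) = 0.8687 bits
H(B) = H(0.94) = 0.3274 bits

Distribution A (p=0.29) is closer to uniform (p=0.5), so it has higher entropy.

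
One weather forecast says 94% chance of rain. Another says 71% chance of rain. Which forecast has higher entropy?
71% forecast

Treat each forecast as a Bernoulli distribution. Binary entropy is maximized at p=0.5 and falls off symmetrically toward 0 or 1. The 71% forecast is closer to 50%, so it is more uncertain. H(94%) ≈ 0.327 bits, H(71%) ≈ 0.869 bits.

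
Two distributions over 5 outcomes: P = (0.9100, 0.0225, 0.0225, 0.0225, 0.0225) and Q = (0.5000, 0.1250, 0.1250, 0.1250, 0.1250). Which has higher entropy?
Q

P is highly concentrated on one outcome (91%), making it nearly deterministic. Q spreads its mass more evenly (max 50%). The more spread-out distribution has higher entropy: H(P) ≈ 0.616 bits, H(Q) ≈ 2.000 bits.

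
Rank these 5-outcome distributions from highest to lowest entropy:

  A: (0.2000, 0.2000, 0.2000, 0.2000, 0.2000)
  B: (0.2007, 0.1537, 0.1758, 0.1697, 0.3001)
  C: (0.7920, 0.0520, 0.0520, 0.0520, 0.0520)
A > B > C

Key insight: Entropy is maximized by uniform distributions and minimized by concentrated distributions.

- Uniform distributions have maximum entropy log₂(5) = 2.3219 bits
- The more "peaked" or concentrated a distribution, the lower its entropy

Entropies:
  H(A) = 2.3219 bits
  H(B) = 2.2766 bits
  H(C) = 1.1536 bits

Ranking: A > B > C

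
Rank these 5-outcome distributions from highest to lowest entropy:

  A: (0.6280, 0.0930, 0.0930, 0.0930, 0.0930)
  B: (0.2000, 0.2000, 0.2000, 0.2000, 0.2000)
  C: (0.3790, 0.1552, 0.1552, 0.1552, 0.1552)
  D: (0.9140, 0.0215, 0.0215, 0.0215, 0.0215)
B > C > A > D

Key insight: Entropy is maximized by uniform distributions and minimized by concentrated distributions.

Entropies:
  H(A) = 1.6962 bits
  H(B) = 2.3219 bits
  H(C) = 2.1993 bits
  H(D) = 0.5950 bits

Ranking: B > C > A > D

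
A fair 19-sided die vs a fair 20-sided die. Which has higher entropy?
20-sided die

Both are uniform distributions; for uniform over n outcomes, H = log₂(n). H(19-sided) = log₂(19) = 4.248 bits and H(20-sided) = log₂(20) = 4.322 bits. More outcomes in a uniform distribution means higher entropy.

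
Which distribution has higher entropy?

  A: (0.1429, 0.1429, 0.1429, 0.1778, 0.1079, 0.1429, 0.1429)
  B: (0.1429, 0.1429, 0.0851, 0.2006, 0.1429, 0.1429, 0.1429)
A

Both distributions are close to uniform, making this a harder comparison.

H(A) = 2.7949 bits
H(B) = 2.7727 bits

The distribution closer to uniform has higher entropy.
Answer: A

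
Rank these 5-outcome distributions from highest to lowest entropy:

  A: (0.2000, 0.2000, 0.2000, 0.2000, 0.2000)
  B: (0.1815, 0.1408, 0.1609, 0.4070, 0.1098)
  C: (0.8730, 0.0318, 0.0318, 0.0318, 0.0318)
A > B > C

Key insight: Entropy is maximized by uniform distributions and minimized by concentrated distributions.

- Uniform distributions have maximum entropy log₂(5) = 2.3219 bits
- The more "peaked" or concentrated a distribution, the lower its entropy

Entropies:
  H(A) = 2.3219 bits
  H(B) = 2.1469 bits
  H(C) = 0.8032 bits

Ranking: A > B > C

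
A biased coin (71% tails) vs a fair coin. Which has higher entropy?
Fair coin

The fair coin is uniform (p=0.5), maximizing binary entropy at 1 bit. The biased coin has H(0.71) ≈ 0.869 bits — its outcome is more predictable, so its entropy is lower.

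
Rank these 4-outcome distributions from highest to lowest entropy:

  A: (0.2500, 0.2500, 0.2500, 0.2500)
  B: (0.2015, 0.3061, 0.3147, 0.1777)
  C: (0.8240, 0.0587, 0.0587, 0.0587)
A > B > C

Key insight: Entropy is maximized by uniform distributions and minimized by concentrated distributions.

- Uniform distributions have maximum entropy log₂(4) = 2.0000 bits
- The more "peaked" or concentrated a distribution, the lower its entropy

Entropies:
  H(A) = 2.0000 bits
  H(B) = 1.9563 bits
  H(C) = 0.9502 bits

Ranking: A > B > C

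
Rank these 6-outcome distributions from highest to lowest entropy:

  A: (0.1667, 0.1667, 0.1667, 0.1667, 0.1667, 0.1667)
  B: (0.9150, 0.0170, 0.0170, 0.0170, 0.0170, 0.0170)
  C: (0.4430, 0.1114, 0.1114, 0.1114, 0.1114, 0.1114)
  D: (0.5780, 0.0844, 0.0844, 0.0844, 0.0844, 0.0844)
A > C > D > B

Key insight: Entropy is maximized by uniform distributions and minimized by concentrated distributions.

Entropies:
  H(A) = 2.5850 bits
  H(B) = 0.6169 bits
  H(C) = 2.2839 bits
  H(D) = 1.9622 bits

Ranking: A > C > D > B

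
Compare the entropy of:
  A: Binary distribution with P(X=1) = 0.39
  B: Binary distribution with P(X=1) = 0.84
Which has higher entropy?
A

For binary distributions, entropy is maximized at p=0.5 and decreases as p moves toward 0 or 1.

H(A) = H(0.39) = 0.9648 bits
H(B) = H(0.84) = 0.6343 bits

Distribution A (p=0.39) is closer to uniform (p=0.5), so it has higher entropy.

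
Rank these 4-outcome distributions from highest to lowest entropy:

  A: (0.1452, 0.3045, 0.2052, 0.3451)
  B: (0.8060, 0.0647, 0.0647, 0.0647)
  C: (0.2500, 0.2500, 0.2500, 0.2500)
C > A > B

Key insight: Entropy is maximized by uniform distributions and minimized by concentrated distributions.

- Uniform distributions have maximum entropy log₂(4) = 2.0000 bits
- The more "peaked" or concentrated a distribution, the lower its entropy

Entropies:
  H(A) = 1.9251 bits
  H(B) = 1.0172 bits
  H(C) = 2.0000 bits

Ranking: C > A > B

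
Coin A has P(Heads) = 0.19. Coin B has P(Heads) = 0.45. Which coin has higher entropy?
B

For binary distributions, entropy is maximized at p=0.5 and decreases as p moves toward 0 or 1.

H(A) = H(0.19) = 0.7015 bits
H(B) = H(0.45) = 0.9928 bits

Distribution B (p=0.45) is closer to uniform (p=0.5), so it has higher entropy.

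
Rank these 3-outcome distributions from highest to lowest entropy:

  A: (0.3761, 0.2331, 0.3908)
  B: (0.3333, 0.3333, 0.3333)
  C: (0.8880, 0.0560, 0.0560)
B > A > C

Key insight: Entropy is maximized by uniform distributions and minimized by concentrated distributions.

- Uniform distributions have maximum entropy log₂(3) = 1.5850 bits
- The more "peaked" or concentrated a distribution, the lower its entropy

Entropies:
  H(A) = 1.5501 bits
  H(B) = 1.5850 bits
  H(C) = 0.6179 bits

Ranking: B > A > C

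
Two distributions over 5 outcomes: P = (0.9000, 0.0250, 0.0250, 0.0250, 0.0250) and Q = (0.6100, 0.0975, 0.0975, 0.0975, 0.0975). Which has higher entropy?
Q

P is highly concentrated on one outcome (90%), making it nearly deterministic. Q spreads its mass more evenly (max 61%). The more spread-out distribution has higher entropy: H(P) ≈ 0.669 bits, H(Q) ≈ 1.745 bits.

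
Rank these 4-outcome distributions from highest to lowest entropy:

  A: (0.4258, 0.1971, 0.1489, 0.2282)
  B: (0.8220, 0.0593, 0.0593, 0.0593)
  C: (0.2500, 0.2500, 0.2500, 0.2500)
C > A > B

Key insight: Entropy is maximized by uniform distributions and minimized by concentrated distributions.

- Uniform distributions have maximum entropy log₂(4) = 2.0000 bits
- The more "peaked" or concentrated a distribution, the lower its entropy

Entropies:
  H(A) = 1.8818 bits
  H(B) = 0.9578 bits
  H(C) = 2.0000 bits

Ranking: C > A > B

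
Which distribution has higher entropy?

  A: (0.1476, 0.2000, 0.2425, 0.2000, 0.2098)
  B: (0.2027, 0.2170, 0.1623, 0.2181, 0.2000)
B

Both distributions are close to uniform, making this a harder comparison.

H(A) = 2.3046 bits
H(B) = 2.3143 bits

The distribution closer to uniform has higher entropy.
Answer: B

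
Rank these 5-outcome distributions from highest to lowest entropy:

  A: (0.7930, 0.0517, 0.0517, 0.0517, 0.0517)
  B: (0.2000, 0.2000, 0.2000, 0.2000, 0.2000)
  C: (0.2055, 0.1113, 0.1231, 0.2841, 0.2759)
B > C > A

Key insight: Entropy is maximized by uniform distributions and minimized by concentrated distributions.

- Uniform distributions have maximum entropy log₂(5) = 2.3219 bits
- The more "peaked" or concentrated a distribution, the lower its entropy

Entropies:
  H(A) = 1.1497 bits
  H(B) = 2.3219 bits
  H(C) = 2.2221 bits

Ranking: B > C > A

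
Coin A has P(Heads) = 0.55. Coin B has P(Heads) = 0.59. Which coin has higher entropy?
A

For binary distributions, entropy is maximized at p=0.5 and decreases as p moves toward 0 or 1.

H(A) = H(0.55) = 0.9928 bits
H(B) = H(0.59) = 0.9765 bits

Distribution A (p=0.55) is closer to uniform (p=0.5), so it has higher entropy.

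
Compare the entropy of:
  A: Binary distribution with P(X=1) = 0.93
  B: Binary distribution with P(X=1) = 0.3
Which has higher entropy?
B

For binary distributions, entropy is maximized at p=0.5 and decreases as p moves toward 0 or 1.

H(A) = H(0.93) = 0.3659 bits
H(B) = H(0.3) = 0.8813 bits

Distribution B (p=0.3) is closer to uniform (p=0.5), so it has higher entropy.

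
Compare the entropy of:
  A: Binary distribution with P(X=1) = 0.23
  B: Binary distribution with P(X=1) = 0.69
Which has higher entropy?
B

For binary distributions, entropy is maximized at p=0.5 and decreases as p moves toward 0 or 1.

H(A) = H(0.23) = 0.7780 bits
H(B) = H(0.69) = 0.8932 bits

Distribution B (p=0.69) is closer to uniform (p=0.5), so it has higher entropy.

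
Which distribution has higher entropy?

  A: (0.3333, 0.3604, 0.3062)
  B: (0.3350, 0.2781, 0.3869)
A

Both distributions are close to uniform, making this a harder comparison.

H(A) = 1.5818 bits
H(B) = 1.5721 bits

The distribution closer to uniform has higher entropy.
Answer: A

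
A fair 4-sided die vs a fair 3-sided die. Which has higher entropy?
4-sided die

Both are uniform distributions; for uniform over n outcomes, H = log₂(n). H(4-sided) = log₂(4) = 2.000 bits and H(3-sided) = log₂(3) = 1.585 bits. More outcomes in a uniform distribution means higher entropy.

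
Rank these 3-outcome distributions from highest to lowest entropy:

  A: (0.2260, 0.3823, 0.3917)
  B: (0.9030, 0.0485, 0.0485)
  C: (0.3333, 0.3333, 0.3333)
C > A > B

Key insight: Entropy is maximized by uniform distributions and minimized by concentrated distributions.

- Uniform distributions have maximum entropy log₂(3) = 1.5850 bits
- The more "peaked" or concentrated a distribution, the lower its entropy

Entropies:
  H(A) = 1.5449 bits
  H(B) = 0.5564 bits
  H(C) = 1.5850 bits

Ranking: C > A > B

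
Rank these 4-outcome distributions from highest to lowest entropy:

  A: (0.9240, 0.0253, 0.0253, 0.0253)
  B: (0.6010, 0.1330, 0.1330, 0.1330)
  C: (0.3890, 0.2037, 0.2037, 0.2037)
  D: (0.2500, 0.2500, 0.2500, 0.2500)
D > C > B > A

Key insight: Entropy is maximized by uniform distributions and minimized by concentrated distributions.

Entropies:
  H(A) = 0.5084 bits
  H(B) = 1.6028 bits
  H(C) = 1.9326 bits
  H(D) = 2.0000 bits

Ranking: D > C > B > A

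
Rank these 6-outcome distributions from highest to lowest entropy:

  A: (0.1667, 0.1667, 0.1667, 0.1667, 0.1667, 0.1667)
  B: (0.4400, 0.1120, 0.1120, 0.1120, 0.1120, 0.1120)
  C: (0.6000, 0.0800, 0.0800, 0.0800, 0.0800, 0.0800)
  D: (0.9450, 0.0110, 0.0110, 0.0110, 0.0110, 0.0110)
A > B > C > D

Key insight: Entropy is maximized by uniform distributions and minimized by concentrated distributions.

Entropies:
  H(A) = 2.5850 bits
  H(B) = 2.2899 bits
  H(C) = 1.8997 bits
  H(D) = 0.4350 bits

Ranking: A > B > C > D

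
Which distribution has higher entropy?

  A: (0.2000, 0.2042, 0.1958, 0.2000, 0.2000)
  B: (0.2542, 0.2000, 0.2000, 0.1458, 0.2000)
A

Both distributions are close to uniform, making this a harder comparison.

H(A) = 2.3218 bits
H(B) = 2.3005 bits

The distribution closer to uniform has higher entropy.
Answer: A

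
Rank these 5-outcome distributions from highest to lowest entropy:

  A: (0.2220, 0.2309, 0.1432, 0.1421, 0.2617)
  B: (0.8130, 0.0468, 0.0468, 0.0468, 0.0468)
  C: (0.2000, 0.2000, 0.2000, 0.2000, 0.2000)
C > A > B

Key insight: Entropy is maximized by uniform distributions and minimized by concentrated distributions.

- Uniform distributions have maximum entropy log₂(5) = 2.3219 bits
- The more "peaked" or concentrated a distribution, the lower its entropy

Entropies:
  H(A) = 2.2780 bits
  H(B) = 1.0692 bits
  H(C) = 2.3219 bits

Ranking: C > A > B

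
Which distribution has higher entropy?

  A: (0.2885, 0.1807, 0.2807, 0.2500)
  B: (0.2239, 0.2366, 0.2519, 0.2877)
B

Both distributions are close to uniform, making this a harder comparison.

H(A) = 1.9780 bits
H(B) = 1.9935 bits

The distribution closer to uniform has higher entropy.
Answer: B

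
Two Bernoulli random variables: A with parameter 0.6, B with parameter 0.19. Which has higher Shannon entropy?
A

For binary distributions, entropy is maximized at p=0.5 and decreases as p moves toward 0 or 1.

H(A) = H(0.6) = 0.9710 bits
H(B) = H(0.19) = 0.7015 bits

Distribution A (p=0.6) is closer to uniform (p=0.5), so it has higher entropy.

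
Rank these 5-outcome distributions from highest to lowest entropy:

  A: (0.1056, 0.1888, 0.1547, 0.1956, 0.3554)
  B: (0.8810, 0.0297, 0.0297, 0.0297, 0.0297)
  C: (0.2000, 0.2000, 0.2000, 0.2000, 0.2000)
C > A > B

Key insight: Entropy is maximized by uniform distributions and minimized by concentrated distributions.

- Uniform distributions have maximum entropy log₂(5) = 2.3219 bits
- The more "peaked" or concentrated a distribution, the lower its entropy

Entropies:
  H(A) = 2.2038 bits
  H(B) = 0.7645 bits
  H(C) = 2.3219 bits

Ranking: C > A > B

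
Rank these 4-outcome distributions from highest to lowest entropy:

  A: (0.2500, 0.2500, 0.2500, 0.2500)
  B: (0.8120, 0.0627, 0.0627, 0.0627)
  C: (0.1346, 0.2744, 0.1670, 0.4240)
A > C > B

Key insight: Entropy is maximized by uniform distributions and minimized by concentrated distributions.

- Uniform distributions have maximum entropy log₂(4) = 2.0000 bits
- The more "peaked" or concentrated a distribution, the lower its entropy

Entropies:
  H(A) = 2.0000 bits
  H(B) = 0.9952 bits
  H(C) = 1.8574 bits

Ranking: A > C > B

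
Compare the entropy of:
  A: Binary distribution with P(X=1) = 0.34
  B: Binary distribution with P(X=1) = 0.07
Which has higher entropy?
A

For binary distributions, entropy is maximized at p=0.5 and decreases as p moves toward 0 or 1.

H(A) = H(0.34) = 0.9248 bits
H(B) = H(0.07) = 0.3659 bits

Distribution A (p=0.34) is closer to uniform (p=0.5), so it has higher entropy.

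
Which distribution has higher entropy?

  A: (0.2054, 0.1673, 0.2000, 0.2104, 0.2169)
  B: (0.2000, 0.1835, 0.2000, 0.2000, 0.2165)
B

Both distributions are close to uniform, making this a harder comparison.

H(A) = 2.3164 bits
H(B) = 2.3200 bits

The distribution closer to uniform has higher entropy.
Answer: B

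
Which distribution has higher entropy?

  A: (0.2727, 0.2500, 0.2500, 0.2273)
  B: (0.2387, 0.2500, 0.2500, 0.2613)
B

Both distributions are close to uniform, making this a harder comparison.

H(A) = 1.9970 bits
H(B) = 1.9993 bits

The distribution closer to uniform has higher entropy.
Answer: B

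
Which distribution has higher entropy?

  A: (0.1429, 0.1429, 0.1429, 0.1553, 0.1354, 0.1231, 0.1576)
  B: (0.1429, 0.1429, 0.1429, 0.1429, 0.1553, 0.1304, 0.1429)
B

Both distributions are close to uniform, making this a harder comparison.

H(A) = 2.8032 bits
H(B) = 2.8058 bits

The distribution closer to uniform has higher entropy.
Answer: B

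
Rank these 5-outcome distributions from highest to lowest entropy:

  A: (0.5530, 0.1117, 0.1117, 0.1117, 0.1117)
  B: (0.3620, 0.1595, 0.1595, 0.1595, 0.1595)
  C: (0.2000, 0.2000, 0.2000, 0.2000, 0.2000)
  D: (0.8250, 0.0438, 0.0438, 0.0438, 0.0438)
C > B > A > D

Key insight: Entropy is maximized by uniform distributions and minimized by concentrated distributions.

Entropies:
  H(A) = 1.8859 bits
  H(B) = 2.2203 bits
  H(C) = 2.3219 bits
  H(D) = 1.0190 bits

Ranking: C > B > A > D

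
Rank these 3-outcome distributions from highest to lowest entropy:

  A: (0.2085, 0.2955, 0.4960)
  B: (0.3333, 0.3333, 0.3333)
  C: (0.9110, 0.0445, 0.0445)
B > A > C

Key insight: Entropy is maximized by uniform distributions and minimized by concentrated distributions.

- Uniform distributions have maximum entropy log₂(3) = 1.5850 bits
- The more "peaked" or concentrated a distribution, the lower its entropy

Entropies:
  H(A) = 1.4931 bits
  H(B) = 1.5850 bits
  H(C) = 0.5221 bits

Ranking: B > A > C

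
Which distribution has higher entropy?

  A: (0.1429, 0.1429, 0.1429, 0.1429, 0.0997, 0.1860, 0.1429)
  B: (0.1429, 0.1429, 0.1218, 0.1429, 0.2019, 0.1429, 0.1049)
A

Both distributions are close to uniform, making this a harder comparison.

H(A) = 2.7883 bits
H(B) = 2.7814 bits

The distribution closer to uniform has higher entropy.
Answer: A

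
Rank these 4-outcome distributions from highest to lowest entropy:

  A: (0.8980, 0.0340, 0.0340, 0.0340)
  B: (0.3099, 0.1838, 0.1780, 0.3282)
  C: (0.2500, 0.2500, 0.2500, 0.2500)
C > B > A

Key insight: Entropy is maximized by uniform distributions and minimized by concentrated distributions.

- Uniform distributions have maximum entropy log₂(4) = 2.0000 bits
- The more "peaked" or concentrated a distribution, the lower its entropy

Entropies:
  H(A) = 0.6370 bits
  H(B) = 1.9438 bits
  H(C) = 2.0000 bits

Ranking: C > B > A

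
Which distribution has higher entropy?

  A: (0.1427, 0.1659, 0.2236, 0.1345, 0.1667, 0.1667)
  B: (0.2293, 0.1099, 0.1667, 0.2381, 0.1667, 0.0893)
A

Both distributions are close to uniform, making this a harder comparison.

H(A) = 2.5649 bits
H(B) = 2.5033 bits

The distribution closer to uniform has higher entropy.
Answer: A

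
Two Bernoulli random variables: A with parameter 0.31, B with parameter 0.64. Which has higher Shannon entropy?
B

For binary distributions, entropy is maximized at p=0.5 and decreases as p moves toward 0 or 1.

H(A) = H(0.31) = 0.8932 bits
H(B) = H(0.64) = 0.9427 bits

Distribution B (p=0.64) is closer to uniform (p=0.5), so it has higher entropy.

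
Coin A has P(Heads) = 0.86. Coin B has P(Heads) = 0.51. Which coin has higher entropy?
B

For binary distributions, entropy is maximized at p=0.5 and decreases as p moves toward 0 or 1.

H(A) = H(0.86) = 0.5842 bits
H(B) = H(0.51) = 0.9997 bits

Distribution B (p=0.51) is closer to uniform (p=0.5), so it has higher entropy.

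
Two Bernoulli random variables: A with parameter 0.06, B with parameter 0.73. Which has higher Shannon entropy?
B

For binary distributions, entropy is maximized at p=0.5 and decreases as p moves toward 0 or 1.

H(A) = H(0.06) = 0.3274 bits
H(B) = H(0.73) = 0.8415 bits

Distribution B (p=0.73) is closer to uniform (p=0.5), so it has higher entropy.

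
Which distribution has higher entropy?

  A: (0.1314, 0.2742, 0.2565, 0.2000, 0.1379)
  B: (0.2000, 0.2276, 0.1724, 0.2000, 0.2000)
B

Both distributions are close to uniform, making this a harder comparison.

H(A) = 2.2586 bits
H(B) = 2.3164 bits

The distribution closer to uniform has higher entropy.
Answer: B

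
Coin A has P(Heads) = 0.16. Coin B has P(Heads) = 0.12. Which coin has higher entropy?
A

For binary distributions, entropy is maximized at p=0.5 and decreases as p moves toward 0 or 1.

H(A) = H(0.16) = 0.6343 bits
H(B) = H(0.12) = 0.5294 bits

Distribution A (p=0.16) is closer to uniform (p=0.5), so it has higher entropy.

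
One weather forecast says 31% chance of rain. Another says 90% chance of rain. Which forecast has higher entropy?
31% forecast

Treat each forecast as a Bernoulli distribution. Binary entropy is maximized at p=0.5 and falls off symmetrically toward 0 or 1. The 31% forecast is closer to 50%, so it is more uncertain. H(31%) ≈ 0.893 bits, H(90%) ≈ 0.469 bits.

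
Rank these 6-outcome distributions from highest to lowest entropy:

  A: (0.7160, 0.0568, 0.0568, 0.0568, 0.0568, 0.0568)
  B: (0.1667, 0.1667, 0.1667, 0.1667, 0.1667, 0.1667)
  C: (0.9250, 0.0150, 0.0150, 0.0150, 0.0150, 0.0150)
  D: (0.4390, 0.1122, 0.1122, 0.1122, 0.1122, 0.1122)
B > D > A > C

Key insight: Entropy is maximized by uniform distributions and minimized by concentrated distributions.

Entropies:
  H(A) = 1.5203 bits
  H(B) = 2.5850 bits
  H(C) = 0.5585 bits
  H(D) = 2.2918 bits

Ranking: B > D > A > C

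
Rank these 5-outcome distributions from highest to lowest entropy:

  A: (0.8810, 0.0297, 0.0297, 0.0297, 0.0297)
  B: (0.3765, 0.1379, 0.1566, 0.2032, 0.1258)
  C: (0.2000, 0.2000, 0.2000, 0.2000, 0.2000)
C > B > A

Key insight: Entropy is maximized by uniform distributions and minimized by concentrated distributions.

- Uniform distributions have maximum entropy log₂(5) = 2.3219 bits
- The more "peaked" or concentrated a distribution, the lower its entropy

Entropies:
  H(A) = 0.7645 bits
  H(B) = 2.1870 bits
  H(C) = 2.3219 bits

Ranking: C > B > A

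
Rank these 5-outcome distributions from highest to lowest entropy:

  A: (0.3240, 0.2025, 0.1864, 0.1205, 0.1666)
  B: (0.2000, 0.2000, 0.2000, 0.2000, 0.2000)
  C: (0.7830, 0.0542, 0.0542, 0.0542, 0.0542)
B > A > C

Key insight: Entropy is maximized by uniform distributions and minimized by concentrated distributions.

- Uniform distributions have maximum entropy log₂(5) = 2.3219 bits
- The more "peaked" or concentrated a distribution, the lower its entropy

Entropies:
  H(A) = 2.2437 bits
  H(B) = 2.3219 bits
  H(C) = 1.1887 bits

Ranking: B > A > C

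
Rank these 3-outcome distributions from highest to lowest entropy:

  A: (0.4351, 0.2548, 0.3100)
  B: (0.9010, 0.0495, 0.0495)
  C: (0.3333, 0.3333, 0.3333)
C > A > B

Key insight: Entropy is maximized by uniform distributions and minimized by concentrated distributions.

- Uniform distributions have maximum entropy log₂(3) = 1.5850 bits
- The more "peaked" or concentrated a distribution, the lower its entropy

Entropies:
  H(A) = 1.5488 bits
  H(B) = 0.5648 bits
  H(C) = 1.5850 bits

Ranking: C > A > B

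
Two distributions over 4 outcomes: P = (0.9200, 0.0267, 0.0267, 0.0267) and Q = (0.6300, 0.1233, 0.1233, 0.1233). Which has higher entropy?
Q

P is highly concentrated on one outcome (92%), making it nearly deterministic. Q spreads its mass more evenly (max 63%). The more spread-out distribution has higher entropy: H(P) ≈ 0.529 bits, H(Q) ≈ 1.537 bits.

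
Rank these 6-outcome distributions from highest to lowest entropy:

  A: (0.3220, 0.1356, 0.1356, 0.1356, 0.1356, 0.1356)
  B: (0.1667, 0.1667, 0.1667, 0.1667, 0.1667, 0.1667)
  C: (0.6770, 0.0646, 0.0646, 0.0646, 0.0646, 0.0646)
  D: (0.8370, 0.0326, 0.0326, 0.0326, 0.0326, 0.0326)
B > A > C > D

Key insight: Entropy is maximized by uniform distributions and minimized by concentrated distributions.

Entropies:
  H(A) = 2.4808 bits
  H(B) = 2.5850 bits
  H(C) = 1.6576 bits
  H(D) = 1.0199 bits

Ranking: B > A > C > D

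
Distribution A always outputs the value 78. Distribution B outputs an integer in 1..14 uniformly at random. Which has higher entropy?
B

A is deterministic, so H(A) = 0. B is uniform over 14 outcomes, so H(B) = log₂(14) = 3.807 bits. Any distribution with genuine randomness has higher entropy than a deterministic one.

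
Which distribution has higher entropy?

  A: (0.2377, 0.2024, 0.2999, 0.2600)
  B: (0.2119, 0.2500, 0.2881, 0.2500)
B

Both distributions are close to uniform, making this a harder comparison.

H(A) = 1.9855 bits
H(B) = 1.9916 bits

The distribution closer to uniform has higher entropy.
Answer: B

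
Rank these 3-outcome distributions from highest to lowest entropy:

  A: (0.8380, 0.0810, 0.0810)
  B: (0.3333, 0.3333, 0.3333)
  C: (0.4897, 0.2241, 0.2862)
B > C > A

Key insight: Entropy is maximized by uniform distributions and minimized by concentrated distributions.

- Uniform distributions have maximum entropy log₂(3) = 1.5850 bits
- The more "peaked" or concentrated a distribution, the lower its entropy

Entropies:
  H(A) = 0.8011 bits
  H(B) = 1.5850 bits
  H(C) = 1.5045 bits

Ranking: B > C > A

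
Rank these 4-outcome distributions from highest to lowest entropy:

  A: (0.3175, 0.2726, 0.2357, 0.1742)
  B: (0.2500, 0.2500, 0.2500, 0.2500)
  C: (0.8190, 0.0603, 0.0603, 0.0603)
B > A > C

Key insight: Entropy is maximized by uniform distributions and minimized by concentrated distributions.

- Uniform distributions have maximum entropy log₂(4) = 2.0000 bits
- The more "peaked" or concentrated a distribution, the lower its entropy

Entropies:
  H(A) = 1.9673 bits
  H(B) = 2.0000 bits
  H(C) = 0.9691 bits

Ranking: B > A > C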